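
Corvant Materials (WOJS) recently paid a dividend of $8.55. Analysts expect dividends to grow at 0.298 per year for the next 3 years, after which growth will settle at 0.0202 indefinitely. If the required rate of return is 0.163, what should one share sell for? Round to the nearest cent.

$117.00

Two-stage DDM. Project D₁…D_3 at 0.298, terminal growth 0.0202, discount at r = 0.163.
D_1 = 11.0979
D_2 = 14.4051
D_3 = 18.6978
Terminal value at t=3: TV = D_4/(r−g) = 19.0755/(0.163−0.0202) = 133.5818
P₀ = 11.0979/(1+0.163)^1 + 14.4051/(1+0.163)^2 + 18.6978/(1+0.163)^3 + 133.5818/(1+0.163)^3 = 116.9987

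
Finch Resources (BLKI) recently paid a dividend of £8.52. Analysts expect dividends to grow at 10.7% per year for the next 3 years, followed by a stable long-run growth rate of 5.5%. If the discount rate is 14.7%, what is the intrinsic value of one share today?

£111.65

Two-stage DDM. Project D₁…D_3 at 0.107, terminal growth 0.055, discount at r = 0.147.
D_1 = 9.4316
D_2 = 10.4408
D_3 = 11.5580
Terminal value at t=3: TV = D_4/(r−g) = 12.1937/(0.147−0.055) = 132.5400
P₀ = 9.4316/(1+0.147)^1 + 10.4408/(1+0.147)^2 + 11.5580/(1+0.147)^3 + 132.5400/(1+0.147)^3 = 111.6512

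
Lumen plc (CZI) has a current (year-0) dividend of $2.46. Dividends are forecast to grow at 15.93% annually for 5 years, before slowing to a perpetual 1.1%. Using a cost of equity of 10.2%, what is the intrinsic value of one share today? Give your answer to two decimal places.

$49.57

Two-stage DDM. Project D₁…D_5 at 0.1593, terminal growth 0.011, discount at r = 0.102.
D_1 = 2.8519
D_2 = 3.3062
D_3 = 3.8329
D_4 = 4.4434
D_5 = 5.1513
Terminal value at t=5: TV = D_6/(r−g) = 5.2079/(0.102−0.011) = 57.2300
P₀ = 2.8519/(1+0.102)^1 + 3.3062/(1+0.102)^2 + 3.8329/(1+0.102)^3 + 4.4434/(1+0.102)^4 + 5.1513/(1+0.102)^5 + 57.2300/(1+0.102)^5 = 49.5710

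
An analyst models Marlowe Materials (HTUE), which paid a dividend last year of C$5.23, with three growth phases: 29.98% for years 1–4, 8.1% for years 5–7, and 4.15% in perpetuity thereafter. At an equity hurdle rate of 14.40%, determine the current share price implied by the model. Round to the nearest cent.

C$127.17

Three-stage DDM. Project D₁…D_7; terminal Gordon value at t=7 with g = 0.0415; discount at r = 0.144.
D_1 = 6.7980
D_2 = 8.8360
D_3 = 11.4850
D_4 = 14.9282
D_5 = 16.1374
D_6 = 17.4445
D_7 = 18.8575
TV_7 = 19.6401/(0.144−0.0415) = 191.6109
P₀ = Σ Dₜ/(1+r)ᵗ + TV_7/(1+r)^7 = 127.1724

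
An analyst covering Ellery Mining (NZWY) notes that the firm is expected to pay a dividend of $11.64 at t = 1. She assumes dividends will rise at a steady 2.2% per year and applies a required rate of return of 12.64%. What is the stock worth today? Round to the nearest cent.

Gordon growth model: P₀ = D₁/(r − g), with D₁ = 11.64 given directly.
P₀ = 11.6400 / (0.1264 − 0.022) = 11.6400 / 0.1044 = 111.4943

$111.49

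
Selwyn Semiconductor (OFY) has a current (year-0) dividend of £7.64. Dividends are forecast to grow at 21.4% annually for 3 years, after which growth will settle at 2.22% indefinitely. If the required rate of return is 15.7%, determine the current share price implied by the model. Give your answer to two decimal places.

Two-stage DDM. Project D₁…D_3 at 0.214, terminal growth 0.0222, discount at r = 0.157.
D_1 = 9.2750
D_2 = 11.2598
D_3 = 13.6694
Terminal value at t=3: TV = D_4/(r−g) = 13.9729/(0.157−0.0222) = 103.6562
P₀ = 9.2750/(1+0.157)^1 + 11.2598/(1+0.157)^2 + 13.6694/(1+0.157)^3 + 103.6562/(1+0.157)^3 = 92.1795

£92.18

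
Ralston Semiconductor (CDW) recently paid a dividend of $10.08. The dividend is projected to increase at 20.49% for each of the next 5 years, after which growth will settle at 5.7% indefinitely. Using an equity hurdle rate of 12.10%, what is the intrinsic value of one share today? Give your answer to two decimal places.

Two-stage DDM. Project D₁…D_5 at 0.2049, terminal growth 0.057, discount at r = 0.121.
D_1 = 12.1454
D_2 = 14.6340
D_3 = 17.6325
D_4 = 21.2454
D_5 = 25.5986
Terminal value at t=5: TV = D_6/(r−g) = 27.0577/(0.121−0.057) = 422.7762
P₀ = 12.1454/(1+0.121)^1 + 14.6340/(1+0.121)^2 + 17.6325/(1+0.121)^3 + 21.2454/(1+0.121)^4 + 25.5986/(1+0.121)^5 + 422.7762/(1+0.121)^5 = 301.7375

$301.74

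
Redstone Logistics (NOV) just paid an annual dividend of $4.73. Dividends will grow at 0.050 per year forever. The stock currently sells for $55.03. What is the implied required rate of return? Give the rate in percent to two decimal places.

14.03%

Rearranging the constant-growth DDM: r = D₁/P₀ + g.
D₁ = 4.73 × (1 + 0.05) = 4.9665.
r = 4.9665 / 55.03 + 0.05 = 0.09025 + 0.05 = 0.14025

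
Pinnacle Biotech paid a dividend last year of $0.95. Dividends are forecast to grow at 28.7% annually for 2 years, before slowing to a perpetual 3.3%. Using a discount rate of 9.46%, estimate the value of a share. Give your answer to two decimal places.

$24.45

Two-stage DDM. Project D₁…D_2 at 0.287, terminal growth 0.033, discount at r = 0.0946.
D_1 = 1.2226
D_2 = 1.5736
Terminal value at t=2: TV = D_3/(r−g) = 1.6255/(0.0946−0.033) = 26.3876
P₀ = 1.2226/(1+0.0946)^1 + 1.5736/(1+0.0946)^2 + 26.3876/(1+0.0946)^2 = 24.4540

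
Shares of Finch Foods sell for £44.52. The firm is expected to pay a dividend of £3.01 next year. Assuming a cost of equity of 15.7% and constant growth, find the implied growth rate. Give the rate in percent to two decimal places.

8.94%

From P₀ = D₁/(r − g), the implied growth is g = r − D₁/P₀.
g = 0.157 − 3.01/44.52 = 0.157 − 0.06761 = 0.08939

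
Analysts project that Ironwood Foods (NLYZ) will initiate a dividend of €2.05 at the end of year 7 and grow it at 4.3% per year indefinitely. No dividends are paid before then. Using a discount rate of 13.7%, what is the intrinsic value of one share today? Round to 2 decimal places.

€10.09

Deferred-dividend DDM. At t=6 the remaining stream is a growing perpetuity with first payment D_7 = 2.05.
V_6 = D_7/(r−g) = 2.05/(0.137−0.043) = 21.8085
P₀ = V_6/(1+r)^6 = 21.8085/(1+0.137)^6 = 10.0940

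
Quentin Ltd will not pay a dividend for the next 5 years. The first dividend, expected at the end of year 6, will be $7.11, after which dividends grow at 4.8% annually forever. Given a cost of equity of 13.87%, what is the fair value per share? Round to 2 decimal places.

Deferred-dividend DDM. At t=5 the remaining stream is a growing perpetuity with first payment D_6 = 7.11.
V_5 = D_6/(r−g) = 7.11/(0.1387−0.048) = 78.3903
P₀ = V_5/(1+r)^5 = 78.3903/(1+0.1387)^5 = 40.9464

$40.95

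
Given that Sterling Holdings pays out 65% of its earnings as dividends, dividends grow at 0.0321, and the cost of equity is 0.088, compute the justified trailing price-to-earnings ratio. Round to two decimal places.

12.00

Justified trailing P/E = b(1+g)/(r−g) = 0.65×(1+0.0321)/(0.088−0.0321) = 12.0012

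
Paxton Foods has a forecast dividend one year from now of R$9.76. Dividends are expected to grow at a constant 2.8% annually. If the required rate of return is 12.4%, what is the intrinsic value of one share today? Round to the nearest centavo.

R$101.67

Gordon growth model: P₀ = D₁/(r − g), with D₁ = 9.76 given directly.
P₀ = 9.7600 / (0.124 − 0.028) = 9.7600 / 0.096 = 101.6667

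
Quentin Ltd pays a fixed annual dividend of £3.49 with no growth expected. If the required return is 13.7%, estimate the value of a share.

£25.47

Zero-growth DDM (perpetuity): P₀ = D/r = 3.49 / 0.137 = 25.4745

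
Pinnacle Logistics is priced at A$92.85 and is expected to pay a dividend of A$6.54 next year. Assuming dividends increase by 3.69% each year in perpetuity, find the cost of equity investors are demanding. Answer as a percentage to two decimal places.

Rearranging the constant-growth DDM: r = D₁/P₀ + g.
r = 6.5400 / 92.85 + 0.0369 = 0.07044 + 0.0369 = 0.10734

10.73%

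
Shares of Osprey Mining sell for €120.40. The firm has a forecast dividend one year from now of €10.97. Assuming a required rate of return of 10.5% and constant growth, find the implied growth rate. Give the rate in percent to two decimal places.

From P₀ = D₁/(r − g), the implied growth is g = r − D₁/P₀.
g = 0.105 − 10.97/120.40 = 0.105 − 0.09111 = 0.01389

1.39%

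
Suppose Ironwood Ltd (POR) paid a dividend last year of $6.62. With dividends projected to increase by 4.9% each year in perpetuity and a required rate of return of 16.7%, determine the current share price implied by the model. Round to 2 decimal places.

$58.85

Gordon growth model: P₀ = D₁/(r − g). D₁ = 6.62 × (1 + 0.049) = 6.9444.
P₀ = 6.9444 / (0.167 − 0.049) = 6.9444 / 0.118 = 58.8507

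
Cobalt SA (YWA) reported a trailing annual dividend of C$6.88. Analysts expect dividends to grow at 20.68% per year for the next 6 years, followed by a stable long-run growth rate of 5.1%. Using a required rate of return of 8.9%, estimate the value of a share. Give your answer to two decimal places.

C$412.46

Two-stage DDM. Project D₁…D_6 at 0.2068, terminal growth 0.051, discount at r = 0.089.
D_1 = 8.3028
D_2 = 10.0198
D_3 = 12.0919
D_4 = 14.5925
D_5 = 17.6102
D_6 = 21.2520
Terminal value at t=6: TV = D_7/(r−g) = 22.3359/(0.089−0.051) = 587.7862
P₀ = 8.3028/(1+0.089)^1 + 10.0198/(1+0.089)^2 + 12.0919/(1+0.089)^3 + 14.5925/(1+0.089)^4 + 17.6102/(1+0.089)^5 + 21.2520/(1+0.089)^6 + 587.7862/(1+0.089)^6 = 412.4649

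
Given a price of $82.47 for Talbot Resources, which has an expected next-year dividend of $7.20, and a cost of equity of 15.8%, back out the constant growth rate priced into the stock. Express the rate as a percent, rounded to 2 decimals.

7.07%

From P₀ = D₁/(r − g), the implied growth is g = r − D₁/P₀.
g = 0.158 − 7.20/82.47 = 0.158 − 0.08730 = 0.07070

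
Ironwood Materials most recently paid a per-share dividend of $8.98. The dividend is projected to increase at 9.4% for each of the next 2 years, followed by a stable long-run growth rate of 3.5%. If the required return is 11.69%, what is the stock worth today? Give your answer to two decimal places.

$126.29

Two-stage DDM. Project D₁…D_2 at 0.094, terminal growth 0.035, discount at r = 0.1169.
D_1 = 9.8241
D_2 = 10.7476
Terminal value at t=2: TV = D_3/(r−g) = 11.1238/(0.1169−0.035) = 135.8212
P₀ = 9.8241/(1+0.1169)^1 + 10.7476/(1+0.1169)^2 + 135.8212/(1+0.1169)^2 = 126.2891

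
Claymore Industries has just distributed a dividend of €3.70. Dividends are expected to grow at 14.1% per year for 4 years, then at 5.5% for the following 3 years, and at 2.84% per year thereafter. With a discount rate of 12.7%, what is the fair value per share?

€58.76

Three-stage DDM. Project D₁…D_7; terminal Gordon value at t=7 with g = 0.0284; discount at r = 0.127.
D_1 = 4.2217
D_2 = 4.8170
D_3 = 5.4962
D_4 = 6.2711
D_5 = 6.6160
D_6 = 6.9799
D_7 = 7.3638
TV_7 = 7.5729/(0.127−0.0284) = 76.8045
P₀ = Σ Dₜ/(1+r)ᵗ + TV_7/(1+r)^7 = 58.7594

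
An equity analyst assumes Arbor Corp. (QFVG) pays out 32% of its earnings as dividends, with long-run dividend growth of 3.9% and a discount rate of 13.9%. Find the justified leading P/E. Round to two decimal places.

3.20

Justified leading P/E = b/(r−g) = 0.32/(0.139−0.039) = 3.2000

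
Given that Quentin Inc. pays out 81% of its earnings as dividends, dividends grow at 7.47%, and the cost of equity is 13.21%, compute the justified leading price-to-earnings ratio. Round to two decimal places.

Justified leading P/E = b/(r−g) = 0.81/(0.1321−0.0747) = 14.1115

14.11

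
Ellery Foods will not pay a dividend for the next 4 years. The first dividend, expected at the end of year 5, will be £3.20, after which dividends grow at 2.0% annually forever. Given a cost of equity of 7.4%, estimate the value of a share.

Deferred-dividend DDM. At t=4 the remaining stream is a growing perpetuity with first payment D_5 = 3.20.
V_4 = D_5/(r−g) = 3.20/(0.074−0.02) = 59.2593
P₀ = V_4/(1+r)^4 = 59.2593/(1+0.074)^4 = 44.5389

£44.54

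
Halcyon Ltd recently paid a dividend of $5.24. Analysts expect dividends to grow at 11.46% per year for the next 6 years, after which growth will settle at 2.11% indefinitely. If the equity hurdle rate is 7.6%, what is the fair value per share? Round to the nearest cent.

Two-stage DDM. Project D₁…D_6 at 0.1146, terminal growth 0.0211, discount at r = 0.076.
D_1 = 5.8405
D_2 = 6.5098
D_3 = 7.2559
D_4 = 8.0874
D_5 = 9.0142
D_6 = 10.0472
Terminal value at t=6: TV = D_7/(r−g) = 10.2592/(0.076−0.0211) = 186.8708
P₀ = 5.8405/(1+0.076)^1 + 6.5098/(1+0.076)^2 + 7.2559/(1+0.076)^3 + 8.0874/(1+0.076)^4 + 9.0142/(1+0.076)^5 + 10.0472/(1+0.076)^6 + 186.8708/(1+0.076)^6 = 156.0437

$156.04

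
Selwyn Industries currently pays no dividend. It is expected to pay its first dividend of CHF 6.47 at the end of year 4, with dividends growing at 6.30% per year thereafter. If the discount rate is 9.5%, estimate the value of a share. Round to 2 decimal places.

CHF 154.00

Deferred-dividend DDM. At t=3 the remaining stream is a growing perpetuity with first payment D_4 = 6.47.
V_3 = D_4/(r−g) = 6.47/(0.095−0.063) = 202.1875
P₀ = V_3/(1+r)^3 = 202.1875/(1+0.095)^3 = 153.9969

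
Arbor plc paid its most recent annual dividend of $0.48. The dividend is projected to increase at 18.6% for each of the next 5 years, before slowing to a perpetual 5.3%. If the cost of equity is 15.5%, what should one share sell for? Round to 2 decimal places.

Two-stage DDM. Project D₁…D_5 at 0.186, terminal growth 0.053, discount at r = 0.155.
D_1 = 0.5693
D_2 = 0.6752
D_3 = 0.8007
D_4 = 0.9497
D_5 = 1.1263
Terminal value at t=5: TV = D_6/(r−g) = 1.1860/(0.155−0.053) = 11.6277
P₀ = 0.5693/(1+0.155)^1 + 0.6752/(1+0.155)^2 + 0.8007/(1+0.155)^3 + 0.9497/(1+0.155)^4 + 1.1263/(1+0.155)^5 + 11.6277/(1+0.155)^5 = 8.2573

$8.26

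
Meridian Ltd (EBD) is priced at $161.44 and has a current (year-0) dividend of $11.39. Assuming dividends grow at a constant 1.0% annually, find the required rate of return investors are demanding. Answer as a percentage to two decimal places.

Rearranging the constant-growth DDM: r = D₁/P₀ + g.
D₁ = 11.39 × (1 + 0.01) = 11.5039.
r = 11.5039 / 161.44 + 0.01 = 0.07126 + 0.01 = 0.08126

8.13%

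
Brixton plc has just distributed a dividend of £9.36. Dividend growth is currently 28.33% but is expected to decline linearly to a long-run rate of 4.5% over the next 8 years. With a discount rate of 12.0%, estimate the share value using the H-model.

H-model: P₀ = D₀[(1+g_L) + H(g_S−g_L)]/(r−g_L), with H = 8/2 = 4.
P₀ = 9.36 × [(1+0.045) + 4×(0.2833−0.045)] / (0.12−0.045)
   = 9.36 × 1.9982 / 0.075 = 249.3754

£249.38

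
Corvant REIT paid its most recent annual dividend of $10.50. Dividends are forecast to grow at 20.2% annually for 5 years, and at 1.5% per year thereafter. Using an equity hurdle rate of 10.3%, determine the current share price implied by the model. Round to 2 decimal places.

Two-stage DDM. Project D₁…D_5 at 0.202, terminal growth 0.015, discount at r = 0.103.
D_1 = 12.6210
D_2 = 15.1704
D_3 = 18.2349
D_4 = 21.9183
D_5 = 26.3458
Terminal value at t=5: TV = D_6/(r−g) = 26.7410/(0.103−0.015) = 303.8750
P₀ = 12.6210/(1+0.103)^1 + 15.1704/(1+0.103)^2 + 18.2349/(1+0.103)^3 + 21.9183/(1+0.103)^4 + 26.3458/(1+0.103)^5 + 303.8750/(1+0.103)^5 = 254.5767

$254.58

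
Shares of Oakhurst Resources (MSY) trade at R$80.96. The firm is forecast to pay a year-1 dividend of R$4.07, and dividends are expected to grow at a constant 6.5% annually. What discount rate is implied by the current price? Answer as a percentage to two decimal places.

11.53%

Rearranging the constant-growth DDM: r = D₁/P₀ + g.
r = 4.0700 / 80.96 + 0.065 = 0.05027 + 0.065 = 0.11527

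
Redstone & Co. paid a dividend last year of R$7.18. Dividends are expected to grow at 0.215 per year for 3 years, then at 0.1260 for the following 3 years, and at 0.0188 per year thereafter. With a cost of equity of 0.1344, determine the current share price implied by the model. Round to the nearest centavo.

R$126.86

Three-stage DDM. Project D₁…D_6; terminal Gordon value at t=6 with g = 0.0188; discount at r = 0.1344.
D_1 = 8.7237
D_2 = 10.5993
D_3 = 12.8781
D_4 = 14.5008
D_5 = 16.3279
D_6 = 18.3852
TV_6 = 18.7308/(0.1344−0.0188) = 162.0315
P₀ = Σ Dₜ/(1+r)ᵗ + TV_6/(1+r)^6 = 126.8567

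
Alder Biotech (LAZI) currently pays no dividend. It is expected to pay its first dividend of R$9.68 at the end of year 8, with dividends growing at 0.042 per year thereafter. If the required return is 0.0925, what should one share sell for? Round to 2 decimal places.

R$103.19

Deferred-dividend DDM. At t=7 the remaining stream is a growing perpetuity with first payment D_8 = 9.68.
V_7 = D_8/(r−g) = 9.68/(0.0925−0.042) = 191.6832
P₀ = V_7/(1+r)^7 = 191.6832/(1+0.0925)^7 = 103.1891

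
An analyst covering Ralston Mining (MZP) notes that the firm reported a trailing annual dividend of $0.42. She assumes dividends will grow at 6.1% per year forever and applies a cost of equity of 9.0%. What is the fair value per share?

Gordon growth model: P₀ = D₁/(r − g). D₁ = 0.42 × (1 + 0.061) = 0.4456.
P₀ = 0.4456 / (0.09 − 0.061) = 0.4456 / 0.029 = 15.3662

$15.37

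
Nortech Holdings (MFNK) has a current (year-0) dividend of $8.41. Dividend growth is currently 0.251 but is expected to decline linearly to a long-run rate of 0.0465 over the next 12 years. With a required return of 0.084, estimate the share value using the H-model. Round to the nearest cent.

H-model: P₀ = D₀[(1+g_L) + H(g_S−g_L)]/(r−g_L), with H = 12/2 = 6.
P₀ = 8.41 × [(1+0.0465) + 6×(0.251−0.0465)] / (0.084−0.0465)
   = 8.41 × 2.2735 / 0.0375 = 509.8703

$509.87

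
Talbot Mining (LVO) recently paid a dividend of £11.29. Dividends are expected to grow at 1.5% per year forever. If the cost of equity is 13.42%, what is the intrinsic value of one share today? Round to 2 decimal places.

Gordon growth model: P₀ = D₁/(r − g). D₁ = 11.29 × (1 + 0.015) = 11.4593.
P₀ = 11.4593 / (0.1342 − 0.015) = 11.4593 / 0.1192 = 96.1355

£96.14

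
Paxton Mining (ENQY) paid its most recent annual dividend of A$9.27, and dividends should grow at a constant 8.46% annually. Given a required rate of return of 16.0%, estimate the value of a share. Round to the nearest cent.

Gordon growth model: P₀ = D₁/(r − g). D₁ = 9.27 × (1 + 0.0846) = 10.0542.
P₀ = 10.0542 / (0.16 − 0.0846) = 10.0542 / 0.0754 = 133.3454

A$133.35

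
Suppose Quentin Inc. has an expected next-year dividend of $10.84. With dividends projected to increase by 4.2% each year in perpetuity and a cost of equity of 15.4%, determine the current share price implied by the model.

$96.79

Gordon growth model: P₀ = D₁/(r − g), with D₁ = 10.84 given directly.
P₀ = 10.8400 / (0.154 − 0.042) = 10.8400 / 0.112 = 96.7857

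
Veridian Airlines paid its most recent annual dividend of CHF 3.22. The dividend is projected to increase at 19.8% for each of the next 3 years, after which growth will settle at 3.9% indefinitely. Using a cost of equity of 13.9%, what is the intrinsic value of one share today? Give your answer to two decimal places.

CHF 49.62

Two-stage DDM. Project D₁…D_3 at 0.198, terminal growth 0.039, discount at r = 0.139.
D_1 = 3.8576
D_2 = 4.6214
D_3 = 5.5364
Terminal value at t=3: TV = D_4/(r−g) = 5.7523/(0.139−0.039) = 57.5230
P₀ = 3.8576/(1+0.139)^1 + 4.6214/(1+0.139)^2 + 5.5364/(1+0.139)^3 + 57.5230/(1+0.139)^3 = 49.6246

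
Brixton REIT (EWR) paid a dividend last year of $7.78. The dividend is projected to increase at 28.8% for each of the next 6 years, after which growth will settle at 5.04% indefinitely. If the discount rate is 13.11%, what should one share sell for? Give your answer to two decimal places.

$296.15

Two-stage DDM. Project D₁…D_6 at 0.288, terminal growth 0.0504, discount at r = 0.1311.
D_1 = 10.0206
D_2 = 12.9066
D_3 = 16.6237
D_4 = 21.4113
D_5 = 27.5778
D_6 = 35.5201
Terminal value at t=6: TV = D_7/(r−g) = 37.3104/(0.1311−0.0504) = 462.3341
P₀ = 10.0206/(1+0.1311)^1 + 12.9066/(1+0.1311)^2 + 16.6237/(1+0.1311)^3 + 21.4113/(1+0.1311)^4 + 27.5778/(1+0.1311)^5 + 35.5201/(1+0.1311)^6 + 462.3341/(1+0.1311)^6 = 296.1479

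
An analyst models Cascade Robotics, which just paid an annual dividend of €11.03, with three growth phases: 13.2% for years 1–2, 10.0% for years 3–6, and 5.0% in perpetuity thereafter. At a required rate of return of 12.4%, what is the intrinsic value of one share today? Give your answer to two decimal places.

Three-stage DDM. Project D₁…D_6; terminal Gordon value at t=6 with g = 0.05; discount at r = 0.124.
D_1 = 12.4860
D_2 = 14.1341
D_3 = 15.5475
D_4 = 17.1023
D_5 = 18.8125
D_6 = 20.6937
TV_6 = 21.7284/(0.124−0.05) = 293.6275
P₀ = Σ Dₜ/(1+r)ᵗ + TV_6/(1+r)^6 = 210.3206

€210.32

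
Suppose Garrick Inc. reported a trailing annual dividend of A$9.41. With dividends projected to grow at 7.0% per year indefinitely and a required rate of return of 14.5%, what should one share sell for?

A$134.25

Gordon growth model: P₀ = D₁/(r − g). D₁ = 9.41 × (1 + 0.07) = 10.0687.
P₀ = 10.0687 / (0.145 − 0.07) = 10.0687 / 0.075 = 134.2493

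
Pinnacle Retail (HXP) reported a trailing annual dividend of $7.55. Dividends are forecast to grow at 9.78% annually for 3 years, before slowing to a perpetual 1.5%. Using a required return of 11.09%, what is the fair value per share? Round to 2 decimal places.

$99.24

Two-stage DDM. Project D₁…D_3 at 0.0978, terminal growth 0.015, discount at r = 0.1109.
D_1 = 8.2884
D_2 = 9.0990
D_3 = 9.9889
Terminal value at t=3: TV = D_4/(r−g) = 10.1387/(0.1109−0.015) = 105.7217
P₀ = 8.2884/(1+0.1109)^1 + 9.0990/(1+0.1109)^2 + 9.9889/(1+0.1109)^3 + 105.7217/(1+0.1109)^3 = 99.2351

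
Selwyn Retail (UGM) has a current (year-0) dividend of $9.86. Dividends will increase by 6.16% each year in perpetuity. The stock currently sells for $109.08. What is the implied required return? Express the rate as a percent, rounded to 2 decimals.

Rearranging the constant-growth DDM: r = D₁/P₀ + g.
D₁ = 9.86 × (1 + 0.0616) = 10.4674.
r = 10.4674 / 109.08 + 0.0616 = 0.09596 + 0.0616 = 0.15756

15.76%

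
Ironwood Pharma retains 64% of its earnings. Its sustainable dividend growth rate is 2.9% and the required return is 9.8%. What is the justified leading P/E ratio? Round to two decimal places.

5.22

Payout ratio b = 1 − 0.64 = 0.36.
Justified leading P/E = b/(r−g) = 0.36/(0.098−0.029) = 5.2174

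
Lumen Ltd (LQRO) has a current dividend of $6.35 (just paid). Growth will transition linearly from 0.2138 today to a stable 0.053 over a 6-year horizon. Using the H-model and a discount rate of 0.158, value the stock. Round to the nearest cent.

H-model: P₀ = D₀[(1+g_L) + H(g_S−g_L)]/(r−g_L), with H = 6/2 = 3.
P₀ = 6.35 × [(1+0.053) + 3×(0.2138−0.053)] / (0.158−0.053)
   = 6.35 × 1.5354 / 0.105 = 92.8551

$92.86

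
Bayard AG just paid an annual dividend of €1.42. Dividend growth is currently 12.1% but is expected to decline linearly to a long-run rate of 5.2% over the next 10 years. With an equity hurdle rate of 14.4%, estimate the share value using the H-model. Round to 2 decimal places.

H-model: P₀ = D₀[(1+g_L) + H(g_S−g_L)]/(r−g_L), with H = 10/2 = 5.
P₀ = 1.42 × [(1+0.052) + 5×(0.121−0.052)] / (0.144−0.052)
   = 1.42 × 1.3970 / 0.092 = 21.5624

€21.56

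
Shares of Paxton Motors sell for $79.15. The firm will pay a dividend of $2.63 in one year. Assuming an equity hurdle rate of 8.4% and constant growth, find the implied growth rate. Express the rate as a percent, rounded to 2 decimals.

From P₀ = D₁/(r − g), the implied growth is g = r − D₁/P₀.
g = 0.084 − 2.63/79.15 = 0.084 − 0.03323 = 0.05077

5.08%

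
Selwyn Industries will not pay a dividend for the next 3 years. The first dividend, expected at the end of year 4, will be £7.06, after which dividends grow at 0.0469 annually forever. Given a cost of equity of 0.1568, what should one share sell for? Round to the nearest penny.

Deferred-dividend DDM. At t=3 the remaining stream is a growing perpetuity with first payment D_4 = 7.06.
V_3 = D_4/(r−g) = 7.06/(0.1568−0.0469) = 64.2402
P₀ = V_3/(1+r)^3 = 64.2402/(1+0.1568)^3 = 41.4985

£41.50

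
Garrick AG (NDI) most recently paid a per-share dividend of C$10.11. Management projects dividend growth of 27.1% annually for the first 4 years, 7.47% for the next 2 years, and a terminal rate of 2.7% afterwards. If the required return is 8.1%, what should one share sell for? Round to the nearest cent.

Three-stage DDM. Project D₁…D_6; terminal Gordon value at t=6 with g = 0.027; discount at r = 0.081.
D_1 = 12.8498
D_2 = 16.3321
D_3 = 20.7581
D_4 = 26.3836
D_5 = 28.3544
D_6 = 30.4725
TV_6 = 31.2952/(0.081−0.027) = 579.5415
P₀ = Σ Dₜ/(1+r)ᵗ + TV_6/(1+r)^6 = 463.1090

C$463.11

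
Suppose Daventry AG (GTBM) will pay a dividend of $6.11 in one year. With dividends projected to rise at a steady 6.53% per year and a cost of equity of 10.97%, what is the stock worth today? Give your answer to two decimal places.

Gordon growth model: P₀ = D₁/(r − g), with D₁ = 6.11 given directly.
P₀ = 6.1100 / (0.1097 − 0.0653) = 6.1100 / 0.0444 = 137.6126

$137.61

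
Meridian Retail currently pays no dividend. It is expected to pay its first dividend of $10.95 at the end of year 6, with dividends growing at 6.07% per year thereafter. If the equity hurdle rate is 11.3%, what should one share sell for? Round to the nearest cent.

$122.58

Deferred-dividend DDM. At t=5 the remaining stream is a growing perpetuity with first payment D_6 = 10.95.
V_5 = D_6/(r−g) = 10.95/(0.113−0.0607) = 209.3690
P₀ = V_5/(1+r)^5 = 209.3690/(1+0.113)^5 = 122.5848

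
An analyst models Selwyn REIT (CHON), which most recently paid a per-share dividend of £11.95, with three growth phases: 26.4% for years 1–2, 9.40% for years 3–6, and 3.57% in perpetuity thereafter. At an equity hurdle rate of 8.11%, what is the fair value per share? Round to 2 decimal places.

£488.39

Three-stage DDM. Project D₁…D_6; terminal Gordon value at t=6 with g = 0.0357; discount at r = 0.0811.
D_1 = 15.1048
D_2 = 19.0925
D_3 = 20.8872
D_4 = 22.8506
D_5 = 24.9985
D_6 = 27.3484
TV_6 = 28.3247/(0.0811−0.0357) = 623.8921
P₀ = Σ Dₜ/(1+r)ᵗ + TV_6/(1+r)^6 = 488.3851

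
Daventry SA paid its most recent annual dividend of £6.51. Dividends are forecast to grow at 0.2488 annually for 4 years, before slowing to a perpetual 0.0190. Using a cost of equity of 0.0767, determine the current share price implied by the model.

£246.30

Two-stage DDM. Project D₁…D_4 at 0.2488, terminal growth 0.019, discount at r = 0.0767.
D_1 = 8.1297
D_2 = 10.1524
D_3 = 12.6783
D_4 = 15.8326
Terminal value at t=4: TV = D_5/(r−g) = 16.1334/(0.0767−0.019) = 279.6089
P₀ = 8.1297/(1+0.0767)^1 + 10.1524/(1+0.0767)^2 + 12.6783/(1+0.0767)^3 + 15.8326/(1+0.0767)^4 + 279.6089/(1+0.0767)^4 = 246.2981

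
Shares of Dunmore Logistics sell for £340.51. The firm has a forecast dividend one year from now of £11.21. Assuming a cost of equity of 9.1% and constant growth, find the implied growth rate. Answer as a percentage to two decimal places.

From P₀ = D₁/(r − g), the implied growth is g = r − D₁/P₀.
g = 0.091 − 11.21/340.51 = 0.091 − 0.03292 = 0.05808

5.81%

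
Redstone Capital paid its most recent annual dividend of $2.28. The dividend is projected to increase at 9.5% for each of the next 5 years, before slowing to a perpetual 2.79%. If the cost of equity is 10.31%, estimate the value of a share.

$41.19

Two-stage DDM. Project D₁…D_5 at 0.095, terminal growth 0.0279, discount at r = 0.1031.
D_1 = 2.4966
D_2 = 2.7338
D_3 = 2.9935
D_4 = 3.2779
D_5 = 3.5893
Terminal value at t=5: TV = D_6/(r−g) = 3.6894/(0.1031−0.0279) = 49.0612
P₀ = 2.4966/(1+0.1031)^1 + 2.7338/(1+0.1031)^2 + 2.9935/(1+0.1031)^3 + 3.2779/(1+0.1031)^4 + 3.5893/(1+0.1031)^5 + 49.0612/(1+0.1031)^5 = 41.1888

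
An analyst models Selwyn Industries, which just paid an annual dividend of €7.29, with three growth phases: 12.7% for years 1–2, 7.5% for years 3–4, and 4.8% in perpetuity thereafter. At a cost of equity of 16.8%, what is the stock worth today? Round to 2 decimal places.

€76.03

Three-stage DDM. Project D₁…D_4; terminal Gordon value at t=4 with g = 0.048; discount at r = 0.168.
D_1 = 8.2158
D_2 = 9.2592
D_3 = 9.9537
D_4 = 10.7002
TV_4 = 11.2138/(0.168−0.048) = 93.4485
P₀ = Σ Dₜ/(1+r)ᵗ + TV_4/(1+r)^4 = 76.0287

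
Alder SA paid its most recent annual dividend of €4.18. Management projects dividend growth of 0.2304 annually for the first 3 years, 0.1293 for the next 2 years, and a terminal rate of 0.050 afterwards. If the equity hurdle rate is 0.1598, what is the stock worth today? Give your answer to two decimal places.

Three-stage DDM. Project D₁…D_5; terminal Gordon value at t=5 with g = 0.05; discount at r = 0.1598.
D_1 = 5.1431
D_2 = 6.3280
D_3 = 7.7860
D_4 = 8.7927
D_5 = 9.9296
TV_5 = 10.4261/(0.1598−0.05) = 94.9557
P₀ = Σ Dₜ/(1+r)ᵗ + TV_5/(1+r)^5 = 68.9694

€68.97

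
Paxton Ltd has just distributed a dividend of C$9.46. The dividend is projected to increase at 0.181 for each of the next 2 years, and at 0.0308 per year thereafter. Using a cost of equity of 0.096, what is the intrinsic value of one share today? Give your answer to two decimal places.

C$194.84

Two-stage DDM. Project D₁…D_2 at 0.181, terminal growth 0.0308, discount at r = 0.096.
D_1 = 11.1723
D_2 = 13.1944
Terminal value at t=2: TV = D_3/(r−g) = 13.6008/(0.096−0.0308) = 208.6017
P₀ = 11.1723/(1+0.096)^1 + 13.1944/(1+0.096)^2 + 208.6017/(1+0.096)^2 = 194.8366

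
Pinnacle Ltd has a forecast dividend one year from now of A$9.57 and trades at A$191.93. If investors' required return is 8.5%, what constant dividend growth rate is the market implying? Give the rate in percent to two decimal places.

From P₀ = D₁/(r − g), the implied growth is g = r − D₁/P₀.
g = 0.085 − 9.57/191.93 = 0.085 − 0.04986 = 0.03514

3.51%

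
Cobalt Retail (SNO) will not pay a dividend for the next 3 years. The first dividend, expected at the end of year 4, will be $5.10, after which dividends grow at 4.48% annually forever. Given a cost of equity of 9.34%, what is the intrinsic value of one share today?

$80.28

Deferred-dividend DDM. At t=3 the remaining stream is a growing perpetuity with first payment D_4 = 5.10.
V_3 = D_4/(r−g) = 5.10/(0.0934−0.0448) = 104.9383
P₀ = V_3/(1+r)^3 = 104.9383/(1+0.0934)^3 = 80.2780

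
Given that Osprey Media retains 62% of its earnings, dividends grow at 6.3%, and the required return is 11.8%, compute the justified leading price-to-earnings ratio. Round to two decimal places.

Payout ratio b = 1 − 0.62 = 0.38.
Justified leading P/E = b/(r−g) = 0.38/(0.118−0.063) = 6.9091

6.91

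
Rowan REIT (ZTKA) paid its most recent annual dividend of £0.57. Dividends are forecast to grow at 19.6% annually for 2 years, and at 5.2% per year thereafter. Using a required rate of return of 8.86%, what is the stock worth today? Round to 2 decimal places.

Two-stage DDM. Project D₁…D_2 at 0.196, terminal growth 0.052, discount at r = 0.0886.
D_1 = 0.6817
D_2 = 0.8153
Terminal value at t=2: TV = D_3/(r−g) = 0.8577/(0.0886−0.052) = 23.4354
P₀ = 0.6817/(1+0.0886)^1 + 0.8153/(1+0.0886)^2 + 23.4354/(1+0.0886)^2 = 21.0901

£21.09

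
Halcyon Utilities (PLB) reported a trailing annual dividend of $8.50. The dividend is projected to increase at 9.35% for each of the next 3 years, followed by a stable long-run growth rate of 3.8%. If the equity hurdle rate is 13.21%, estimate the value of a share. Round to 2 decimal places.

Two-stage DDM. Project D₁…D_3 at 0.0935, terminal growth 0.038, discount at r = 0.1321.
D_1 = 9.2947
D_2 = 10.1638
D_3 = 11.1141
Terminal value at t=3: TV = D_4/(r−g) = 11.5365/(0.1321−0.038) = 122.5979
P₀ = 9.2947/(1+0.1321)^1 + 10.1638/(1+0.1321)^2 + 11.1141/(1+0.1321)^3 + 122.5979/(1+0.1321)^3 = 108.2948

$108.29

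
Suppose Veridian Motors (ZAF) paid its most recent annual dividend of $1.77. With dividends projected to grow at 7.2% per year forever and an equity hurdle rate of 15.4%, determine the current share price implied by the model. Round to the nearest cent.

Gordon growth model: P₀ = D₁/(r − g). D₁ = 1.77 × (1 + 0.072) = 1.8974.
P₀ = 1.8974 / (0.154 − 0.072) = 1.8974 / 0.082 = 23.1395

$23.14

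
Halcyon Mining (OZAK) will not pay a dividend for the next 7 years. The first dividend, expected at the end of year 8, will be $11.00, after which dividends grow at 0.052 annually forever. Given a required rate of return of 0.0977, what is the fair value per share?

Deferred-dividend DDM. At t=7 the remaining stream is a growing perpetuity with first payment D_8 = 11.00.
V_7 = D_8/(r−g) = 11.00/(0.0977−0.052) = 240.7002
P₀ = V_7/(1+r)^7 = 240.7002/(1+0.0977)^7 = 125.3403

$125.34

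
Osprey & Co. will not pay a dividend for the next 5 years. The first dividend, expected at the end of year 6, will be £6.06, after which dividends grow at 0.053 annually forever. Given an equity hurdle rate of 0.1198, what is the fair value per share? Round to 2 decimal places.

£51.52

Deferred-dividend DDM. At t=5 the remaining stream is a growing perpetuity with first payment D_6 = 6.06.
V_5 = D_6/(r−g) = 6.06/(0.1198−0.053) = 90.7186
P₀ = V_5/(1+r)^5 = 90.7186/(1+0.1198)^5 = 51.5221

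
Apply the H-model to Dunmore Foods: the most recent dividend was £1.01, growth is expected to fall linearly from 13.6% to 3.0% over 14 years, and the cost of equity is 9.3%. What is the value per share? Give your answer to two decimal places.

£28.41

H-model: P₀ = D₀[(1+g_L) + H(g_S−g_L)]/(r−g_L), with H = 14/2 = 7.
P₀ = 1.01 × [(1+0.03) + 7×(0.136−0.03)] / (0.093−0.03)
   = 1.01 × 1.7720 / 0.063 = 28.4083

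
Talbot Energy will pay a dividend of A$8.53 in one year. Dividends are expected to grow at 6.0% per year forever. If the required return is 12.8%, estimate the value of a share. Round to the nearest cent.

Gordon growth model: P₀ = D₁/(r − g), with D₁ = 8.53 given directly.
P₀ = 8.5300 / (0.128 − 0.06) = 8.5300 / 0.068 = 125.4412

A$125.44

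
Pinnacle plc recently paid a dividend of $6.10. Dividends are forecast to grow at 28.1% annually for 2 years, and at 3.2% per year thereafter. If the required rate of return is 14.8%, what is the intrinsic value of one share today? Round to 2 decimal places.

Two-stage DDM. Project D₁…D_2 at 0.281, terminal growth 0.032, discount at r = 0.148.
D_1 = 7.8141
D_2 = 10.0099
Terminal value at t=2: TV = D_3/(r−g) = 10.3302/(0.148−0.032) = 89.0533
P₀ = 7.8141/(1+0.148)^1 + 10.0099/(1+0.148)^2 + 89.0533/(1+0.148)^2 = 81.9739

$81.97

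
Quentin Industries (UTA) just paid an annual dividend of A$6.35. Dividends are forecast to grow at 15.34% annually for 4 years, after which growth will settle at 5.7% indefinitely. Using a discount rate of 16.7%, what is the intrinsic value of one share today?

A$82.89

Two-stage DDM. Project D₁…D_4 at 0.1534, terminal growth 0.057, discount at r = 0.167.
D_1 = 7.3241
D_2 = 8.4476
D_3 = 9.7435
D_4 = 11.2381
Terminal value at t=4: TV = D_5/(r−g) = 11.8787/(0.167−0.057) = 107.9881
P₀ = 7.3241/(1+0.167)^1 + 8.4476/(1+0.167)^2 + 9.7435/(1+0.167)^3 + 11.2381/(1+0.167)^4 + 107.9881/(1+0.167)^4 = 82.8913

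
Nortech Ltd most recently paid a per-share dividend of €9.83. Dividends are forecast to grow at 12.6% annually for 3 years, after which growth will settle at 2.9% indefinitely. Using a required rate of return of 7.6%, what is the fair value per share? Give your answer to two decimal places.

Two-stage DDM. Project D₁…D_3 at 0.126, terminal growth 0.029, discount at r = 0.076.
D_1 = 11.0686
D_2 = 12.4632
D_3 = 14.0336
Terminal value at t=3: TV = D_4/(r−g) = 14.4406/(0.076−0.029) = 307.2460
P₀ = 11.0686/(1+0.076)^1 + 12.4632/(1+0.076)^2 + 14.0336/(1+0.076)^3 + 307.2460/(1+0.076)^3 = 278.9486

€278.95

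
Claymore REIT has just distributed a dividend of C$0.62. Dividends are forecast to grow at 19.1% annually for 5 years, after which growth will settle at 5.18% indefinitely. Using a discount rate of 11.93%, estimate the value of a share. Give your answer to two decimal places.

Two-stage DDM. Project D₁…D_5 at 0.191, terminal growth 0.0518, discount at r = 0.1193.
D_1 = 0.7384
D_2 = 0.8795
D_3 = 1.0474
D_4 = 1.2475
D_5 = 1.4858
Terminal value at t=5: TV = D_6/(r−g) = 1.5627/(0.1193−0.0518) = 23.1515
P₀ = 0.7384/(1+0.1193)^1 + 0.8795/(1+0.1193)^2 + 1.0474/(1+0.1193)^3 + 1.2475/(1+0.1193)^4 + 1.4858/(1+0.1193)^5 + 23.1515/(1+0.1193)^5 = 16.9271

C$16.93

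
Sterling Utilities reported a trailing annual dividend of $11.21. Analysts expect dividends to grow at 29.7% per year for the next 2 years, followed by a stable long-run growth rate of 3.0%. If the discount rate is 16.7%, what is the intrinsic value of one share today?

$130.41

Two-stage DDM. Project D₁…D_2 at 0.297, terminal growth 0.03, discount at r = 0.167.
D_1 = 14.5394
D_2 = 18.8576
Terminal value at t=2: TV = D_3/(r−g) = 19.4233/(0.167−0.03) = 141.7758
P₀ = 14.5394/(1+0.167)^1 + 18.8576/(1+0.167)^2 + 141.7758/(1+0.167)^2 = 130.4077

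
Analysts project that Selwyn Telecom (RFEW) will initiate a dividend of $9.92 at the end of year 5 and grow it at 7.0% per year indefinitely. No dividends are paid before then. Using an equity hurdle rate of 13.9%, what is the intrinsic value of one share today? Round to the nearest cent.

$85.42

Deferred-dividend DDM. At t=4 the remaining stream is a growing perpetuity with first payment D_5 = 9.92.
V_4 = D_5/(r−g) = 9.92/(0.139−0.07) = 143.7681
P₀ = V_4/(1+r)^4 = 143.7681/(1+0.139)^4 = 85.4216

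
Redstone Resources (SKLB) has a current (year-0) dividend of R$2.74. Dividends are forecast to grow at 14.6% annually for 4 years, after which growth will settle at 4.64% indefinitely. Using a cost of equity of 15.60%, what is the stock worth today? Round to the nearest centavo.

R$35.99

Two-stage DDM. Project D₁…D_4 at 0.146, terminal growth 0.0464, discount at r = 0.156.
D_1 = 3.1400
D_2 = 3.5985
D_3 = 4.1239
D_4 = 4.7259
Terminal value at t=4: TV = D_5/(r−g) = 4.9452/(0.156−0.0464) = 45.1207
P₀ = 3.1400/(1+0.156)^1 + 3.5985/(1+0.156)^2 + 4.1239/(1+0.156)^3 + 4.7259/(1+0.156)^4 + 45.1207/(1+0.156)^4 = 35.9915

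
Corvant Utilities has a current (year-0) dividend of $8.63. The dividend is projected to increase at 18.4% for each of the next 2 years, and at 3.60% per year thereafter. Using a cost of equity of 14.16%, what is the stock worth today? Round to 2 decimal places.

Two-stage DDM. Project D₁…D_2 at 0.184, terminal growth 0.036, discount at r = 0.1416.
D_1 = 10.2179
D_2 = 12.0980
Terminal value at t=2: TV = D_3/(r−g) = 12.5335/(0.1416−0.036) = 118.6889
P₀ = 10.2179/(1+0.1416)^1 + 12.0980/(1+0.1416)^2 + 118.6889/(1+0.1416)^2 = 109.3049

$109.30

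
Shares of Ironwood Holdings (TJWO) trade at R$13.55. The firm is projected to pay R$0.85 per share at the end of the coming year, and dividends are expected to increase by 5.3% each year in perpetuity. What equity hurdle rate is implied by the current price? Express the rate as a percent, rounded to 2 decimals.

Rearranging the constant-growth DDM: r = D₁/P₀ + g.
r = 0.8500 / 13.55 + 0.053 = 0.06273 + 0.053 = 0.11573

11.57%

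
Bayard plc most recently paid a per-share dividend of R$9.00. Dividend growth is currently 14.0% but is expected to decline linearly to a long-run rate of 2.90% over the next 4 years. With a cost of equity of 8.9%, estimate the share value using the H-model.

R$187.65

H-model: P₀ = D₀[(1+g_L) + H(g_S−g_L)]/(r−g_L), with H = 4/2 = 2.
P₀ = 9.00 × [(1+0.029) + 2×(0.14−0.029)] / (0.089−0.029)
   = 9.00 × 1.2510 / 0.06 = 187.6500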